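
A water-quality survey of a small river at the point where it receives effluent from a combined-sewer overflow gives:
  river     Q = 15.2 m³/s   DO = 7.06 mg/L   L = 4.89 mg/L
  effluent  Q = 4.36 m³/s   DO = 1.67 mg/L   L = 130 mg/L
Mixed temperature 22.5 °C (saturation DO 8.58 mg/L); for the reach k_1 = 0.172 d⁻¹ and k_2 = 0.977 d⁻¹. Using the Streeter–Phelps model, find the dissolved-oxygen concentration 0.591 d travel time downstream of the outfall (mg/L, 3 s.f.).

DO ≈ 4.66 mg/L

Mixed DO = (15.2×7.06 + 4.36×1.67)/(15.2+4.36) = 114.6/19.56 = 5.859 mg/L.
Mixed L₀ = (15.2×4.89 + 4.36×130)/(19.56) = 641.1/19.56 = 32.78 mg/L.
Initial deficit D₀ = C_s − DO₀ = 8.58 − 5.859 = 2.721 mg/L.
D(0.591) = [0.172×32.78/(0.977−0.172)](e^(−0.172×0.591) − e^(−0.977×0.591)) + 2.721 e^(−0.977×0.591)
= 7.003 × (0.9033 − 0.5614) + 2.721 × 0.5614 = 3.923 mg/L.
DO = 8.58 − 3.923 = 4.657 mg/L.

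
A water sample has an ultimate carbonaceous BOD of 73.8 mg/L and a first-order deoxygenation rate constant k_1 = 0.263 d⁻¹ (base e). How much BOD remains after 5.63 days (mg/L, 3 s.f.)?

L ≈ 16.8 mg/L

L_t = L₀ e^(−k_1 t) = 73.8 × e^(−0.263×5.63) = 73.8 × 0.2275 = 16.79 mg/L.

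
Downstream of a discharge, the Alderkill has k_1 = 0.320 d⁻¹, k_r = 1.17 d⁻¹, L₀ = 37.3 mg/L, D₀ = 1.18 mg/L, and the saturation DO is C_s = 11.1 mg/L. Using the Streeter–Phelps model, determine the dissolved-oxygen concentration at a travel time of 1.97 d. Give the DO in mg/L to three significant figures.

k_1 L₀/(k_r−k_1) = 0.320×37.3/(1.17−0.320) = 11.94/0.8500 = 14.04 mg/L.
e^(−k_1 t) = e^(−0.320×1.970) = 0.5324; e^(−k_r t) = e^(−1.17×1.970) = 0.09977.
D = 14.04 × (0.5324 − 0.09977) + 1.18 × 0.09977 = 6.075 + 0.1177 = 6.193 mg/L.
DO = C_s − D = 11.1 − 6.193 = 4.907 mg/L.

DO ≈ 4.91 mg/L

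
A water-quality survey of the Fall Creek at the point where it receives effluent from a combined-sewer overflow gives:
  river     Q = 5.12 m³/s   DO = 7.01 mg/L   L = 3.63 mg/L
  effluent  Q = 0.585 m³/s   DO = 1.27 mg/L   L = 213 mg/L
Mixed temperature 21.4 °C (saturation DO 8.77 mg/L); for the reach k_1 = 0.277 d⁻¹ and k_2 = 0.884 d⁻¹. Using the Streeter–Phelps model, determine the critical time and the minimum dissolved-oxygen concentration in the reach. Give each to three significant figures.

t_c ≈ 1.53 d; minimum DO ≈ 3.63 mg/L

Mixed DO = (5.12×7.01 + 0.585×1.27)/(5.12+0.585) = 36.63/5.705 = 6.421 mg/L.
Mixed L₀ = (5.12×3.63 + 0.585×213)/(5.705) = 143.2/5.705 = 25.10 mg/L.
Initial deficit D₀ = C_s − DO₀ = 8.77 − 6.421 = 2.349 mg/L.
t_c = (1/0.6070) ln[(0.884/0.277)(1 − 2.349×0.6070/(0.277×25.10))] = 1.647 × ln(2.537) = 1.534 d.
D_c = (0.277/0.884) × 25.10 × e^(−0.277×1.534) = 0.3133 × 25.10 × 0.6539 = 5.143 mg/L.
Minimum DO = 8.77 − 5.143 = 3.627 mg/L.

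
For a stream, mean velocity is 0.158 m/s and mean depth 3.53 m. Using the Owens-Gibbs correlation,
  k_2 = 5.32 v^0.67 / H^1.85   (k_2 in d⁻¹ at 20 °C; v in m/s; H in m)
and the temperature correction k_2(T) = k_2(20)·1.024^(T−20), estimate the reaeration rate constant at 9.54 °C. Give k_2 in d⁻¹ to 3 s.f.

k_2(20) = 5.32 × 0.158^0.67 / 3.53^1.85 = 5.32 × 0.2905 / 10.31 = 0.1498 d⁻¹.
k_2(9.54) = 0.1498 × 1.024^(9.54−20) = 0.1498 × 0.7803 = 0.1169 d⁻¹.

k_2 ≈ 0.117 d⁻¹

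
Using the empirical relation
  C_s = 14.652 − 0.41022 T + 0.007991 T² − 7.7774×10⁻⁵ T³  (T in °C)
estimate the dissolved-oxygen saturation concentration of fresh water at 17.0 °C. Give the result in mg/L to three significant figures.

C_s ≈ 9.61 mg/L

C_s = 14.652 − 0.41022×17.0 + 0.007991×17.0² − 7.7774×10⁻⁵×17.0³ = 9.606 mg/L.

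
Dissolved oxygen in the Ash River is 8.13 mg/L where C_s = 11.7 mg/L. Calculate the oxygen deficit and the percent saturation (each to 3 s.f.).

D ≈ 3.57 mg/L; 69.5 % saturation

D = C_s − C = 11.7 − 8.13 = 3.57 mg/L.
% saturation = 8.13/11.7 × 100 = 69.5 %.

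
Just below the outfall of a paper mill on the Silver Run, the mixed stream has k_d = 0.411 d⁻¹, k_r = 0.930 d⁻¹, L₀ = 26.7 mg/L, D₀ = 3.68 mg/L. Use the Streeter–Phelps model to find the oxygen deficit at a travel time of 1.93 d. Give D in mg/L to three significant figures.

D ≈ 6.66 mg/L

k_d L₀/(k_r−k_d) = 0.411×26.7/(0.930−0.411) = 10.97/0.5190 = 21.14 mg/L.
e^(−k_d t) = e^(−0.411×1.930) = 0.4524; e^(−k_r t) = e^(−0.930×1.930) = 0.1661.
D = 21.14 × (0.4524 − 0.1661) + 3.68 × 0.1661 = 6.052 + 0.6114 = 6.664 mg/L.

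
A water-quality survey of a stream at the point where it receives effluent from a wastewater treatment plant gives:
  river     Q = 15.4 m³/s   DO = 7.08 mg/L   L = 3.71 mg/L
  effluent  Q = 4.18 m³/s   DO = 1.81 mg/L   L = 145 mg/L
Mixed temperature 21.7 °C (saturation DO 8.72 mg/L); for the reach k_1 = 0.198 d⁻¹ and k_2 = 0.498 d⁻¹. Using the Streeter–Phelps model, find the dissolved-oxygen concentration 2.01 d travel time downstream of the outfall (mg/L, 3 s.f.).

DO ≈ 0.904 mg/L

Mixed DO = (15.4×7.08 + 4.18×1.81)/(15.4+4.18) = 116.6/19.58 = 5.955 mg/L.
Mixed L₀ = (15.4×3.71 + 4.18×145)/(19.58) = 663.2/19.58 = 33.87 mg/L.
Initial deficit D₀ = C_s − DO₀ = 8.72 − 5.955 = 2.765 mg/L.
D(2.01) = [0.198×33.87/(0.498−0.198)](e^(−0.198×2.01) − e^(−0.498×2.01)) + 2.765 e^(−0.498×2.01)
= 22.36 × (0.6717 − 0.3675) + 2.765 × 0.3675 = 7.816 mg/L.
DO = 8.72 − 7.816 = 0.9040 mg/L.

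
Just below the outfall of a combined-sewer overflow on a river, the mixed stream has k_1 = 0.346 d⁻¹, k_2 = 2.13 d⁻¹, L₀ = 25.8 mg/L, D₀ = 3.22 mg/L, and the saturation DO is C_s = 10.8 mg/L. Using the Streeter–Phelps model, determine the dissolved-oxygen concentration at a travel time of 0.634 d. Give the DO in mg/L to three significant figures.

k_1 L₀/(k_2−k_1) = 0.346×25.8/(2.13−0.346) = 8.927/1.784 = 5.004 mg/L.
e^(−k_1 t) = e^(−0.346×0.6340) = 0.8030; e^(−k_2 t) = e^(−2.13×0.6340) = 0.2591.
D = 5.004 × (0.8030 − 0.2591) + 3.22 × 0.2591 = 2.722 + 0.8344 = 3.556 mg/L.
DO = C_s − D = 10.8 − 3.556 = 7.244 mg/L.

DO ≈ 7.24 mg/L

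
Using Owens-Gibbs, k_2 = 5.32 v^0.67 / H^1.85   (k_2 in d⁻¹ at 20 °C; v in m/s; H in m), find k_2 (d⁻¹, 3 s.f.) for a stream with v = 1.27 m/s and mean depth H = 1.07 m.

k_2 ≈ 5.51 d⁻¹

k_2 = 5.32 × 1.27^0.67 / 1.07^1.85 = 5.32 × 1.174 / 1.133 = 5.509 d⁻¹.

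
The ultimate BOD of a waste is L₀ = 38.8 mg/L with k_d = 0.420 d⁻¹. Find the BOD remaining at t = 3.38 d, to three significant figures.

L_t = L₀ e^(−k_d t) = 38.8 × e^(−0.420×3.38) = 38.8 × 0.2418 = 9.382 mg/L.

L ≈ 9.38 mg/L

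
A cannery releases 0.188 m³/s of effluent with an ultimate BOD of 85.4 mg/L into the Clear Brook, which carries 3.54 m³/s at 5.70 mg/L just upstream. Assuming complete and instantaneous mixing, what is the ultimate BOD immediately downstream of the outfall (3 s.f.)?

Flow-weighted mixing: C = (Q_r C_r + Q_w C_w)/(Q_r + Q_w)
= (3.54×5.70 + 0.188×85.4)/(3.54 + 0.188) = 36.23/3.728 = 9.719 mg/L.

9.72 mg/L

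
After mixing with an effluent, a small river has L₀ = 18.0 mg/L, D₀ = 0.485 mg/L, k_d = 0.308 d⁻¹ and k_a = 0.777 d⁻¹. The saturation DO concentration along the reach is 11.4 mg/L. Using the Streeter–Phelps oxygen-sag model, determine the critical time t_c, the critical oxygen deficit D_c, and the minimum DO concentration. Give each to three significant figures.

t_c ≈ 1.88 d; D_c ≈ 3.99 mg/L; min DO ≈ 7.41 mg/L

t_c = [1/(k_a−k_d)] ln[(k_a/k_d)(1 − D₀(k_a−k_d)/(k_d L₀))]
= [1/(0.777−0.308)] ln[(0.777/0.308)(1 − 0.485×0.4690/(0.308×18.0))]
= (1/0.4690) ln[2.523 × 0.9590] = 2.132 × ln(2.419) = 2.132 × 0.8834 = 1.884 d.
D_c = (k_d/k_a) L₀ e^(−k_d t_c) = (0.308/0.777) × 18.0 × e^(−0.308×1.884) = 0.3964 × 18.0 × 0.5598 = 3.994 mg/L.
Minimum DO = C_s − D_c = 11.4 − 3.994 = 7.406 mg/L.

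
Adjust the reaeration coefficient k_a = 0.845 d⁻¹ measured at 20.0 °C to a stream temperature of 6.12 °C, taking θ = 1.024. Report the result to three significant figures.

k_a(T₂) = k_a(T₁) · θ^(T₂−T₁) = 0.845 × 1.024^(6.12−20.0)
= 0.845 × 1.024^-13.9 = 0.845 × 0.7195 = 0.6080 d⁻¹.

k_a ≈ 0.608 d⁻¹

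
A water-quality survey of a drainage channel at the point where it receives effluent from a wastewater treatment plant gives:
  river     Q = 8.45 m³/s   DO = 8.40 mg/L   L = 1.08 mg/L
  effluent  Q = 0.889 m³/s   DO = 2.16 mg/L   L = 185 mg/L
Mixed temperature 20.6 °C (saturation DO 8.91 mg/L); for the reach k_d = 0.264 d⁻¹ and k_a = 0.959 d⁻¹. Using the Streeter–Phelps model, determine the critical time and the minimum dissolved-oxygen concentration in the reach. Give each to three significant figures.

t_c ≈ 1.61 d; minimum DO ≈ 5.57 mg/L

Mixed DO = (8.45×8.40 + 0.889×2.16)/(8.45+0.889) = 72.90/9.339 = 7.806 mg/L.
Mixed L₀ = (8.45×1.08 + 0.889×185)/(9.339) = 173.6/9.339 = 18.59 mg/L.
Initial deficit D₀ = C_s − DO₀ = 8.91 − 7.806 = 1.104 mg/L.
t_c = (1/0.6950) ln[(0.959/0.264)(1 − 1.104×0.6950/(0.264×18.59))] = 1.439 × ln(3.065) = 1.611 d.
D_c = (0.264/0.959) × 18.59 × e^(−0.264×1.611) = 0.2753 × 18.59 × 0.6535 = 3.344 mg/L.
Minimum DO = 8.91 − 3.344 = 5.566 mg/L.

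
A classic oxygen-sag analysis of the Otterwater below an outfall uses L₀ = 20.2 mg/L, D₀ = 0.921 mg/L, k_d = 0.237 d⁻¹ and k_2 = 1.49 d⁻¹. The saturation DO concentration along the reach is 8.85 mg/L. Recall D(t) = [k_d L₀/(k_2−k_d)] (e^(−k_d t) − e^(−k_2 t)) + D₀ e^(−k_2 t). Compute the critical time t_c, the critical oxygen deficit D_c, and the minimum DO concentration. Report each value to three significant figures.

t_c ≈ 1.25 d; D_c ≈ 2.39 mg/L; min DO ≈ 6.46 mg/L

With k_2/k_d = 6.287 and 1 − D₀(k_2−k_d)/(k_d L₀) = 0.7589,
t_c = ln(6.287 × 0.7589) / (1.49 − 0.237) = ln(4.771) / 1.253 = 1.563/1.253 = 1.247 d.
L(t_c) = L₀ e^(−k_d t_c) = 20.2 × 0.7441 = 15.03 mg/L, and at the critical point k_2 D_c = k_d L, so D_c = (0.237/1.49) × 15.03 = 2.391 mg/L.
Minimum DO = C_s − D_c = 8.85 − 2.391 = 6.459 mg/L.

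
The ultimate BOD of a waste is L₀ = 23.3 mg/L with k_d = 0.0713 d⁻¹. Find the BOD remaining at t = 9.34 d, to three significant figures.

L ≈ 12.0 mg/L

L_t = L₀ e^(−k_d t) = 23.3 × e^(−0.0713×9.34) = 23.3 × 0.5138 = 11.97 mg/L.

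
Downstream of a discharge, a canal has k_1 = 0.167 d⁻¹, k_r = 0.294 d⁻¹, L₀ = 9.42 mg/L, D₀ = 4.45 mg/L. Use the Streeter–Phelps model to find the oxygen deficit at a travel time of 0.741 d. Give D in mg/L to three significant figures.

k_1 L₀/(k_r−k_1) = 0.167×9.42/(0.294−0.167) = 1.573/0.1270 = 12.39 mg/L.
e^(−k_1 t) = e^(−0.167×0.7410) = 0.8836; e^(−k_r t) = e^(−0.294×0.7410) = 0.8042.
D = 12.39 × (0.8836 − 0.8042) + 4.45 × 0.8042 = 0.9830 + 3.579 = 4.562 mg/L.

D ≈ 4.56 mg/L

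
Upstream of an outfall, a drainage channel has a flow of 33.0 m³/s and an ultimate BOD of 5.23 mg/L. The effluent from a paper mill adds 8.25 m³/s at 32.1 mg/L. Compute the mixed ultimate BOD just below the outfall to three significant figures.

10.6 mg/L

Flow-weighted mixing: C = (Q_r C_r + Q_w C_w)/(Q_r + Q_w)
= (33.0×5.23 + 8.25×32.1)/(33.0 + 8.25) = 437.4/41.25 = 10.60 mg/L.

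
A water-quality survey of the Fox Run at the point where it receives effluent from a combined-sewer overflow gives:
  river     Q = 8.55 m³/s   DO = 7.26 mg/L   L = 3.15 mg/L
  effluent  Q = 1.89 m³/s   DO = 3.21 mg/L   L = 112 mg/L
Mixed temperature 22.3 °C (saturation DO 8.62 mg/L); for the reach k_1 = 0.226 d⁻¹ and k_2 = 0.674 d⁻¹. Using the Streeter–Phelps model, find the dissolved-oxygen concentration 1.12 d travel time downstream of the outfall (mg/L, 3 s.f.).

DO ≈ 4.10 mg/L

Mixed DO = (8.55×7.26 + 1.89×3.21)/(8.55+1.89) = 68.14/10.44 = 6.527 mg/L.
Mixed L₀ = (8.55×3.15 + 1.89×112)/(10.44) = 238.6/10.44 = 22.86 mg/L.
Initial deficit D₀ = C_s − DO₀ = 8.62 − 6.527 = 2.093 mg/L.
D(1.12) = [0.226×22.86/(0.674−0.226)](e^(−0.226×1.12) − e^(−0.674×1.12)) + 2.093 e^(−0.674×1.12)
= 11.53 × (0.7764 − 0.4701) + 2.093 × 0.4701 = 4.516 mg/L.
DO = 8.62 − 4.516 = 4.104 mg/L.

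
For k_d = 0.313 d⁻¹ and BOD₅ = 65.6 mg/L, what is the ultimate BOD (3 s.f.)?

BOD₅ = L₀(1 − e^(−5k_d)) ⇒ L₀ = BOD₅ / (1 − e^(−5×0.313))
= 65.6 / (1 − 0.2091) = 65.6 / 0.7909 = 82.94 mg/L.

L₀ ≈ 82.9 mg/L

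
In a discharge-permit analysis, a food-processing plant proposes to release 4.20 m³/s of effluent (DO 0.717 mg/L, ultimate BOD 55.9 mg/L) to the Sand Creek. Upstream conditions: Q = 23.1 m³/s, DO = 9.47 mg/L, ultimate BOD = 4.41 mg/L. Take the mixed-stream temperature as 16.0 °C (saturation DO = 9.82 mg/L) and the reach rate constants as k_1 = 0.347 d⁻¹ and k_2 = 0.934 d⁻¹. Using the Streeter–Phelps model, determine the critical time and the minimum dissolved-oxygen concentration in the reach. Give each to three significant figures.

t_c ≈ 1.24 d; minimum DO ≈ 6.84 mg/L

Mixed DO = (23.1×9.47 + 4.20×0.717)/(23.1+4.20) = 221.8/27.30 = 8.123 mg/L.
Mixed L₀ = (23.1×4.41 + 4.20×55.9)/(27.30) = 336.7/27.30 = 12.33 mg/L.
Initial deficit D₀ = C_s − DO₀ = 9.82 − 8.123 = 1.697 mg/L.
t_c = (1/0.5870) ln[(0.934/0.347)(1 − 1.697×0.5870/(0.347×12.33))] = 1.704 × ln(2.065) = 1.235 d.
D_c = (0.347/0.934) × 12.33 × e^(−0.347×1.235) = 0.3715 × 12.33 × 0.6514 = 2.984 mg/L.
Minimum DO = 9.82 − 2.984 = 6.836 mg/L.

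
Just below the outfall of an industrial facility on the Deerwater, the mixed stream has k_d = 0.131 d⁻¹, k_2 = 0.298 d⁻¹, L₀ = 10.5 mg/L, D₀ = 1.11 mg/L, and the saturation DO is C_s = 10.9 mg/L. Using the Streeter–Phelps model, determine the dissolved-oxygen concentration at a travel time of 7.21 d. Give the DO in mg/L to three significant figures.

k_d L₀/(k_2−k_d) = 0.131×10.5/(0.298−0.131) = 1.376/0.1670 = 8.237 mg/L.
e^(−k_d t) = e^(−0.131×7.210) = 0.3889; e^(−k_2 t) = e^(−0.298×7.210) = 0.1166.
D = 8.237 × (0.3889 − 0.1166) + 1.11 × 0.1166 = 2.242 + 0.1295 = 2.372 mg/L.
DO = C_s − D = 10.9 − 2.372 = 8.528 mg/L.

DO ≈ 8.53 mg/L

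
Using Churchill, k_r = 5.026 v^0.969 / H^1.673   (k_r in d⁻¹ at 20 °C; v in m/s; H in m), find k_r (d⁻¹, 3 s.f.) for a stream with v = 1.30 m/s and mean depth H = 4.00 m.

k_r = 5.026 × 1.30^0.969 / 4.00^1.673 = 5.026 × 1.289 / 10.17 = 0.6374 d⁻¹.

k_r ≈ 0.637 d⁻¹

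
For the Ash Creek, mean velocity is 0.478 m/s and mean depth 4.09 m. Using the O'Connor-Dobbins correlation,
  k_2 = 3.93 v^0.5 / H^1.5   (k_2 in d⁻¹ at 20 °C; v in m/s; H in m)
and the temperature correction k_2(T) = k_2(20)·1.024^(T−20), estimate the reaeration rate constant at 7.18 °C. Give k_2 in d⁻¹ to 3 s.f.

k_2(20) = 3.93 × 0.478^0.5 / 4.09^1.5 = 3.93 × 0.6914 / 8.272 = 0.3285 d⁻¹.
k_2(7.18) = 0.3285 × 1.024^(7.18−20) = 0.3285 × 0.7378 = 0.2424 d⁻¹.

k_2 ≈ 0.242 d⁻¹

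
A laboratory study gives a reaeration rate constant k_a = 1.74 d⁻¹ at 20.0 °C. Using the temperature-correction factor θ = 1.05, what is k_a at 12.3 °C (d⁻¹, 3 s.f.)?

k_a ≈ 1.20 d⁻¹

k_a(T₂) = k_a(T₁) · θ^(T₂−T₁) = 1.74 × 1.05^(12.3−20.0)
= 1.74 × 1.05^-7.70 = 1.74 × 0.6868 = 1.195 d⁻¹.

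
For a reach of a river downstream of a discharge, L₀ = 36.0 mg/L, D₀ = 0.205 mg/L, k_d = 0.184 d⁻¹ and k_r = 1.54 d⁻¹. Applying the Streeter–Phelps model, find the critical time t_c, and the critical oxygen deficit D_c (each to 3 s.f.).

t_c ≈ 1.54 d; D_c ≈ 3.24 mg/L

At the critical point dD/dt = 0, so k_d L₀ e^(−k_d t) = k_r D. Substituting D(t) from the Streeter–Phelps equation and solving for t gives
t_c = ln[(k_r/k_d)(1 − D₀(k_r−k_d)/(k_d L₀))] / (k_r−k_d).
Here k_r−k_d = 1.356 d⁻¹ and 1 − D₀(k_r−k_d)/(k_d L₀) = 1 − 0.205×1.356/(0.184×36.0) = 0.9580, so
t_c = ln(8.370 × 0.9580) / 1.356 = 2.082 / 1.356 = 1.535 d.
D_c = (k_d/k_r) L₀ e^(−k_d t_c) = (0.184/1.54) × 36.0 × e^(−0.184×1.535) = 0.1195 × 36.0 × 0.7539 = 3.243 mg/L.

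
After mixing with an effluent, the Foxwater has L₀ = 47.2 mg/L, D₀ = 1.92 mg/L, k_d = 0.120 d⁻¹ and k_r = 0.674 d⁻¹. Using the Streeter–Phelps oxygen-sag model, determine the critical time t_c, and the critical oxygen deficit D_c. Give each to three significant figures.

t_c ≈ 2.74 d; D_c ≈ 6.05 mg/L

With k_r/k_d = 5.617 and 1 − D₀(k_r−k_d)/(k_d L₀) = 0.8122,
t_c = ln(5.617 × 0.8122) / (0.674 − 0.120) = ln(4.562) / 0.5540 = 1.518/0.5540 = 2.740 d.
D_c = (k_d/k_r) L₀ e^(−k_d t_c) = (0.120/0.674) × 47.2 × e^(−0.120×2.740) = 0.1780 × 47.2 × 0.7198 = 6.049 mg/L.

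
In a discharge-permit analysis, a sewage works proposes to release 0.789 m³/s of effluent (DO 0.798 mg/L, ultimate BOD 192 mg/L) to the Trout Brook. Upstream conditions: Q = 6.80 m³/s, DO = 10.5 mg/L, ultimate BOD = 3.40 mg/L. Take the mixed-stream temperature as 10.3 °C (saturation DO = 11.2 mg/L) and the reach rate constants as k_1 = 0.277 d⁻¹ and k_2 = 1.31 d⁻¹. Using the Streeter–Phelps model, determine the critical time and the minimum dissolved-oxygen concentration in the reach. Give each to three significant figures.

t_c ≈ 1.19 d; minimum DO ≈ 7.70 mg/L

Mixed DO = (6.80×10.5 + 0.789×0.798)/(6.80+0.789) = 72.03/7.589 = 9.491 mg/L.
Mixed L₀ = (6.80×3.40 + 0.789×192)/(7.589) = 174.6/7.589 = 23.01 mg/L.
Initial deficit D₀ = C_s − DO₀ = 11.2 − 9.491 = 1.709 mg/L.
t_c = (1/1.033) ln[(1.31/0.277)(1 − 1.709×1.033/(0.277×23.01))] = 0.9681 × ln(3.419) = 1.190 d.
D_c = (0.277/1.31) × 23.01 × e^(−0.277×1.190) = 0.2115 × 23.01 × 0.7191 = 3.499 mg/L.
Minimum DO = 11.2 − 3.499 = 7.701 mg/L.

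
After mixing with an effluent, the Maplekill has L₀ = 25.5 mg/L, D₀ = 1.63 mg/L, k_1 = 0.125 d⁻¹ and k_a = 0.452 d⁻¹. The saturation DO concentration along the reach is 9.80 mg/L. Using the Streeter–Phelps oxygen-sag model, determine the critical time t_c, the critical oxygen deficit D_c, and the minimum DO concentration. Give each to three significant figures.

t_c ≈ 3.37 d; D_c ≈ 4.63 mg/L; min DO ≈ 5.17 mg/L

At the critical point dD/dt = 0, so k_1 L₀ e^(−k_1 t) = k_a D. Substituting D(t) from the Streeter–Phelps equation and solving for t gives
t_c = ln[(k_a/k_1)(1 − D₀(k_a−k_1)/(k_1 L₀))] / (k_a−k_1).
Here k_a−k_1 = 0.3270 d⁻¹ and 1 − D₀(k_a−k_1)/(k_1 L₀) = 1 − 1.63×0.3270/(0.125×25.5) = 0.8328, so
t_c = ln(3.616 × 0.8328) / 0.3270 = 1.102 / 0.3270 = 3.371 d.
L(t_c) = L₀ e^(−k_1 t_c) = 25.5 × 0.6561 = 16.73 mg/L, and at the critical point k_a D_c = k_1 L, so D_c = (0.125/0.452) × 16.73 = 4.627 mg/L.
Minimum DO = C_s − D_c = 9.80 − 4.627 = 5.173 mg/L.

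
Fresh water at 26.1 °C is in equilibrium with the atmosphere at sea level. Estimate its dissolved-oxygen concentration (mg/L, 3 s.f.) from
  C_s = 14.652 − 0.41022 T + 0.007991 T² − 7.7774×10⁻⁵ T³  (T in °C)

C_s ≈ 8.01 mg/L

C_s = 14.652 − 0.41022×26.1 + 0.007991×26.1² − 7.7774×10⁻⁵×26.1³ = 8.006 mg/L.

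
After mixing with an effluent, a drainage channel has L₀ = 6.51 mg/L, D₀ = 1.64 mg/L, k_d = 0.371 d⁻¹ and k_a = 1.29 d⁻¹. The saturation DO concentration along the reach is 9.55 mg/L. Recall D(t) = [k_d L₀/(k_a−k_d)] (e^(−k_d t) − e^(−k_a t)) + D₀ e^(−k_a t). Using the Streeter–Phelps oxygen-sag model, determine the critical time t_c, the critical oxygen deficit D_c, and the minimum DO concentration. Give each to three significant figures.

t_c = [1/(k_a−k_d)] ln[(k_a/k_d)(1 − D₀(k_a−k_d)/(k_d L₀))]
= [1/(1.29−0.371)] ln[(1.29/0.371)(1 − 1.64×0.9190/(0.371×6.51))]
= (1/0.9190) ln[3.477 × 0.3760] = 1.088 × ln(1.307) = 1.088 × 0.2680 = 0.2916 d.
L(t_c) = L₀ e^(−k_d t_c) = 6.51 × 0.8975 = 5.843 mg/L, and at the critical point k_a D_c = k_d L, so D_c = (0.371/1.29) × 5.843 = 1.680 mg/L.
Minimum DO = C_s − D_c = 9.55 − 1.680 = 7.870 mg/L.

t_c ≈ 0.292 d; D_c ≈ 1.68 mg/L; min DO ≈ 7.87 mg/L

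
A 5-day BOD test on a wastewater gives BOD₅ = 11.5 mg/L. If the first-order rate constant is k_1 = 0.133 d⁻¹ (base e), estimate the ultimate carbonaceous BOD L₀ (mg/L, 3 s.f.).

L₀ ≈ 23.7 mg/L

BOD₅ = L₀(1 − e^(−5k_1)) ⇒ L₀ = BOD₅ / (1 − e^(−5×0.133))
= 11.5 / (1 − 0.5143) = 11.5 / 0.4857 = 23.68 mg/L.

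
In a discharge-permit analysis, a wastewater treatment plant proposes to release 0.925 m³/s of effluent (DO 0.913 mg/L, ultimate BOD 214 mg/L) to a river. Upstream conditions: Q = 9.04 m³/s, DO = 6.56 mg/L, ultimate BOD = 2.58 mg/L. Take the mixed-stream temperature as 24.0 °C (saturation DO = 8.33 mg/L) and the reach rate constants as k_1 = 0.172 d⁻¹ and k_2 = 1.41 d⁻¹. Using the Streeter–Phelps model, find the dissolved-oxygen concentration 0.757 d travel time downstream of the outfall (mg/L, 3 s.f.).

DO ≈ 5.89 mg/L

Mixed DO = (9.04×6.56 + 0.925×0.913)/(9.04+0.925) = 60.15/9.965 = 6.036 mg/L.
Mixed L₀ = (9.04×2.58 + 0.925×214)/(9.965) = 221.3/9.965 = 22.21 mg/L.
Initial deficit D₀ = C_s − DO₀ = 8.33 − 6.036 = 2.294 mg/L.
D(0.757) = [0.172×22.21/(1.41−0.172)](e^(−0.172×0.757) − e^(−1.41×0.757)) + 2.294 e^(−1.41×0.757)
= 3.085 × (0.8779 − 0.3439) + 2.294 × 0.3439 = 2.436 mg/L.
DO = 8.33 − 2.436 = 5.894 mg/L.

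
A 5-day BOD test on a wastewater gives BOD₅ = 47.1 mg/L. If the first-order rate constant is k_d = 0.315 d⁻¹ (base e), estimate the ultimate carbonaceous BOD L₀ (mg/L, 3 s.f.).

L₀ ≈ 59.4 mg/L

BOD₅ = L₀(1 − e^(−5k_d)) ⇒ L₀ = BOD₅ / (1 − e^(−5×0.315))
= 47.1 / (1 − 0.2070) = 47.1 / 0.7930 = 59.40 mg/L.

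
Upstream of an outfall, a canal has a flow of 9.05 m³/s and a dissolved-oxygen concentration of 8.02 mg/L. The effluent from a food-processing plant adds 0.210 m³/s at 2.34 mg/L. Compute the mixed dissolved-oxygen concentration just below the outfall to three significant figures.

Flow-weighted mixing: C = (Q_r C_r + Q_w C_w)/(Q_r + Q_w)
= (9.05×8.02 + 0.210×2.34)/(9.05 + 0.210) = 73.07/9.260 = 7.891 mg/L.

7.89 mg/L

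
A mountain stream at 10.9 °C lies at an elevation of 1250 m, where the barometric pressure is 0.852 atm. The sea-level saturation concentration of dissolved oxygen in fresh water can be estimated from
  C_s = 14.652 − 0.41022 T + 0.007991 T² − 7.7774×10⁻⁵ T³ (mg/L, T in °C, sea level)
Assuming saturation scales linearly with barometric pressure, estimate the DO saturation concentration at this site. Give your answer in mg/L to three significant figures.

C_s ≈ 9.40 mg/L

At sea level: C_s = 14.652 − 0.41022×10.9 + 0.007991×10.9² − 7.7774×10⁻⁵×10.9³ = 11.03 mg/L.
Pressure correction: C_s' = 11.03 × 0.852 = 9.397 mg/L.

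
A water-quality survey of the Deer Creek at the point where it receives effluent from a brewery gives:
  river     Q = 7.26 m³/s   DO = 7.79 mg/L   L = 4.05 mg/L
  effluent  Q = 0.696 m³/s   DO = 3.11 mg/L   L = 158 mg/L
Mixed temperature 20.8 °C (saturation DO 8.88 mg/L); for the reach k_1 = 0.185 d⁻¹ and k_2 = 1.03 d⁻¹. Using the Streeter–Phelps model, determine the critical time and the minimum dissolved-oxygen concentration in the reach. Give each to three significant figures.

Mixed DO = (7.26×7.79 + 0.696×3.11)/(7.26+0.696) = 58.72/7.956 = 7.381 mg/L.
Mixed L₀ = (7.26×4.05 + 0.696×158)/(7.956) = 139.4/7.956 = 17.52 mg/L.
Initial deficit D₀ = C_s − DO₀ = 8.88 − 7.381 = 1.499 mg/L.
t_c = (1/0.8450) ln[(1.03/0.185)(1 − 1.499×0.8450/(0.185×17.52))] = 1.183 × ln(3.391) = 1.445 d.
D_c = (0.185/1.03) × 17.52 × e^(−0.185×1.445) = 0.1796 × 17.52 × 0.7654 = 2.408 mg/L.
Minimum DO = 8.88 − 2.408 = 6.472 mg/L.

t_c ≈ 1.45 d; minimum DO ≈ 6.47 mg/L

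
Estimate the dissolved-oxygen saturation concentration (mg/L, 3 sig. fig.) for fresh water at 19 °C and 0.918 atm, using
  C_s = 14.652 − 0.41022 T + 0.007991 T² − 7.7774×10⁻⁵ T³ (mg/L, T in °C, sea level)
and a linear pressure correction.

C_s ≈ 8.45 mg/L

At sea level: C_s = 14.652 − 0.41022×19 + 0.007991×19² − 7.7774×10⁻⁵×19³ = 9.209 mg/L.
Pressure correction: C_s' = 9.209 × 0.918 = 8.454 mg/L.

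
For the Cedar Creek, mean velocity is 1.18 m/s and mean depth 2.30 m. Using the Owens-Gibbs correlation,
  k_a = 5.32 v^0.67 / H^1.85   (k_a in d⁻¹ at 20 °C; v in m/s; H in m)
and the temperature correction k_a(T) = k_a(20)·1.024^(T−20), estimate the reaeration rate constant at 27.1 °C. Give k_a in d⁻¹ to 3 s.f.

k_a(20) = 5.32 × 1.18^0.67 / 2.30^1.85 = 5.32 × 1.117 / 4.669 = 1.273 d⁻¹.
k_a(27.1) = 1.273 × 1.024^(27.1−20) = 1.273 × 1.183 = 1.507 d⁻¹.

k_a ≈ 1.51 d⁻¹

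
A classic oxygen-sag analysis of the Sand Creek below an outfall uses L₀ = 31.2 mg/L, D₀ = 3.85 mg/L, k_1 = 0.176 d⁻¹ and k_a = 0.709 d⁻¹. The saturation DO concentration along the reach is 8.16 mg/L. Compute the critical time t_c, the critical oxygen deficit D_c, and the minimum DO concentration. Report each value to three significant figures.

t_c ≈ 1.74 d; D_c ≈ 5.71 mg/L; min DO ≈ 2.45 mg/L

At the critical point dD/dt = 0, so k_1 L₀ e^(−k_1 t) = k_a D. Substituting D(t) from the Streeter–Phelps equation and solving for t gives
t_c = ln[(k_a/k_1)(1 − D₀(k_a−k_1)/(k_1 L₀))] / (k_a−k_1).
Here k_a−k_1 = 0.5330 d⁻¹ and 1 − D₀(k_a−k_1)/(k_1 L₀) = 1 − 3.85×0.5330/(0.176×31.2) = 0.6263, so
t_c = ln(4.028 × 0.6263) / 0.5330 = 0.9254 / 0.5330 = 1.736 d.
D_c = (k_1/k_a) L₀ e^(−k_1 t_c) = (0.176/0.709) × 31.2 × e^(−0.176×1.736) = 0.2482 × 31.2 × 0.7367 = 5.706 mg/L.
Minimum DO = C_s − D_c = 8.16 − 5.706 = 2.454 mg/L.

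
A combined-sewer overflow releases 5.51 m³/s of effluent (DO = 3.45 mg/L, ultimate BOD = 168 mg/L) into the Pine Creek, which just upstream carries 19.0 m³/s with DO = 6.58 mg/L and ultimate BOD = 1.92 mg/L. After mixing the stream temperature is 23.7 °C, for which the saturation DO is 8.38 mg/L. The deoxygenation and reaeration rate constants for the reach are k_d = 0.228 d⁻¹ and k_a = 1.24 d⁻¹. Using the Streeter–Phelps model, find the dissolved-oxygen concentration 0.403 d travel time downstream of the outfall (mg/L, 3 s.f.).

DO ≈ 4.16 mg/L

Mixed DO = (19.0×6.58 + 5.51×3.45)/(19.0+5.51) = 144.0/24.51 = 5.876 mg/L.
Mixed L₀ = (19.0×1.92 + 5.51×168)/(24.51) = 962.2/24.51 = 39.26 mg/L.
Initial deficit D₀ = C_s − DO₀ = 8.38 − 5.876 = 2.504 mg/L.
D(0.403) = [0.228×39.26/(1.24−0.228)](e^(−0.228×0.403) − e^(−1.24×0.403)) + 2.504 e^(−1.24×0.403)
= 8.844 × (0.9122 − 0.6067) + 2.504 × 0.6067 = 4.221 mg/L.
DO = 8.38 − 4.221 = 4.159 mg/L.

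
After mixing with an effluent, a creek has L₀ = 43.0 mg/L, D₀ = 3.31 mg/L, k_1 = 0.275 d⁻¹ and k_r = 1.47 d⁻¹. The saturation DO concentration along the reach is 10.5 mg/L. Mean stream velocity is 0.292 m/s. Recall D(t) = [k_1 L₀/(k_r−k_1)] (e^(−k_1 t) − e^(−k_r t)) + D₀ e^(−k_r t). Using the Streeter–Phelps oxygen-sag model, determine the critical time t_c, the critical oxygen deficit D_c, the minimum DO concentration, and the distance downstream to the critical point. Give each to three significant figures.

With k_r/k_1 = 5.345 and 1 − D₀(k_r−k_1)/(k_1 L₀) = 0.6655,
t_c = ln(5.345 × 0.6655) / (1.47 − 0.275) = ln(3.557) / 1.195 = 1.269/1.195 = 1.062 d.
L(t_c) = L₀ e^(−k_1 t_c) = 43.0 × 0.7467 = 32.11 mg/L, and at the critical point k_r D_c = k_1 L, so D_c = (0.275/1.47) × 32.11 = 6.007 mg/L.
Minimum DO = C_s − D_c = 10.5 − 6.007 = 4.493 mg/L.
x_c = v t_c = 0.292 m/s × 1.062 d × 86400 s/d = 26790 m ≈ 26.8 km.

t_c ≈ 1.06 d; D_c ≈ 6.01 mg/L; min DO ≈ 4.49 mg/L; x_c ≈ 26.8 km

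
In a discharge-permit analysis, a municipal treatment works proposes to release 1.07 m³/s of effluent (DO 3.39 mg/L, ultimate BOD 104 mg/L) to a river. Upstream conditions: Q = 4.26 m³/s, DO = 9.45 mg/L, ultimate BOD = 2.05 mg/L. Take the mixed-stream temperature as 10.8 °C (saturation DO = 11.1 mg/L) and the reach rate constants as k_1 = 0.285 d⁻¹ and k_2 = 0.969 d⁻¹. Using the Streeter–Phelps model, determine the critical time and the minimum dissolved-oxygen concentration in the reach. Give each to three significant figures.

t_c ≈ 1.26 d; minimum DO ≈ 6.47 mg/L

Mixed DO = (4.26×9.45 + 1.07×3.39)/(4.26+1.07) = 43.88/5.330 = 8.233 mg/L.
Mixed L₀ = (4.26×2.05 + 1.07×104)/(5.330) = 120.0/5.330 = 22.52 mg/L.
Initial deficit D₀ = C_s − DO₀ = 11.1 − 8.233 = 2.867 mg/L.
t_c = (1/0.6840) ln[(0.969/0.285)(1 − 2.867×0.6840/(0.285×22.52))] = 1.462 × ln(2.361) = 1.256 d.
D_c = (0.285/0.969) × 22.52 × e^(−0.285×1.256) = 0.2941 × 22.52 × 0.6991 = 4.630 mg/L.
Minimum DO = 11.1 − 4.630 = 6.470 mg/L.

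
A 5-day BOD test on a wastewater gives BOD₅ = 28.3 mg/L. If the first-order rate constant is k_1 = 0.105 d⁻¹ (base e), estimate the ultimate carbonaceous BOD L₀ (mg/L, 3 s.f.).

BOD₅ = L₀(1 − e^(−5k_1)) ⇒ L₀ = BOD₅ / (1 − e^(−5×0.105))
= 28.3 / (1 − 0.5916) = 28.3 / 0.4084 = 69.29 mg/L.

L₀ ≈ 69.3 mg/L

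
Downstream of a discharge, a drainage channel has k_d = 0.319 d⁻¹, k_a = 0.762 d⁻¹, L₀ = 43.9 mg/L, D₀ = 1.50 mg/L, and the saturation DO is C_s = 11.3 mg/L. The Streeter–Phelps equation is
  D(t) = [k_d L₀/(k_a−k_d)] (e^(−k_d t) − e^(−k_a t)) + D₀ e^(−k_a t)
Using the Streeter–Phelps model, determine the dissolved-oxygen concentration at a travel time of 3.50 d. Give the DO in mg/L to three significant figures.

k_d L₀/(k_a−k_d) = 0.319×43.9/(0.762−0.319) = 14.00/0.4430 = 31.61 mg/L.
e^(−k_d t) = e^(−0.319×3.500) = 0.3274; e^(−k_a t) = e^(−0.762×3.500) = 0.06946.
D = 31.61 × (0.3274 − 0.06946) + 1.50 × 0.06946 = 8.155 + 0.1042 = 8.259 mg/L.
DO = C_s − D = 11.3 − 8.259 = 3.041 mg/L.

DO ≈ 3.04 mg/L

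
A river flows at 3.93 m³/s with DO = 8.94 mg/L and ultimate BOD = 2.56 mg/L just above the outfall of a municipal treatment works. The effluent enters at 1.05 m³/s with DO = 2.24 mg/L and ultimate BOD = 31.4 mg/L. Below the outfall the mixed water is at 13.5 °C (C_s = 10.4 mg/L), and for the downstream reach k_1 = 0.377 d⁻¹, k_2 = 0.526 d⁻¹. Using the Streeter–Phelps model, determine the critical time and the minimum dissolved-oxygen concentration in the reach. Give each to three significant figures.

t_c ≈ 1.29 d; minimum DO ≈ 6.59 mg/L

Mixed DO = (3.93×8.94 + 1.05×2.24)/(3.93+1.05) = 37.49/4.980 = 7.527 mg/L.
Mixed L₀ = (3.93×2.56 + 1.05×31.4)/(4.980) = 43.03/4.980 = 8.641 mg/L.
Initial deficit D₀ = C_s − DO₀ = 10.4 − 7.527 = 2.873 mg/L.
t_c = (1/0.1490) ln[(0.526/0.377)(1 − 2.873×0.1490/(0.377×8.641))] = 6.711 × ln(1.212) = 1.290 d.
D_c = (0.377/0.526) × 8.641 × e^(−0.377×1.290) = 0.7167 × 8.641 × 0.6149 = 3.808 mg/L.
Minimum DO = 10.4 − 3.808 = 6.592 mg/L.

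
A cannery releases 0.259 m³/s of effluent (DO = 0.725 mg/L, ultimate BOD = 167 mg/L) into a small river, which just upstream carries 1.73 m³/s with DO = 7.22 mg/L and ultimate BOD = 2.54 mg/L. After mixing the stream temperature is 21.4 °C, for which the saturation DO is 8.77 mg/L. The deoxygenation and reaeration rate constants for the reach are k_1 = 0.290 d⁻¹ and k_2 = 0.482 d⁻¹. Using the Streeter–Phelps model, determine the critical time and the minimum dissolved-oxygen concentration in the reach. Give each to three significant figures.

Mixed DO = (1.73×7.22 + 0.259×0.725)/(1.73+0.259) = 12.68/1.989 = 6.374 mg/L.
Mixed L₀ = (1.73×2.54 + 0.259×167)/(1.989) = 47.65/1.989 = 23.96 mg/L.
Initial deficit D₀ = C_s − DO₀ = 8.77 − 6.374 = 2.396 mg/L.
t_c = (1/0.1920) ln[(0.482/0.290)(1 − 2.396×0.1920/(0.290×23.96))] = 5.208 × ln(1.552) = 2.289 d.
D_c = (0.290/0.482) × 23.96 × e^(−0.290×2.289) = 0.6017 × 23.96 × 0.5148 = 7.420 mg/L.
Minimum DO = 8.77 − 7.420 = 1.350 mg/L.

t_c ≈ 2.29 d; minimum DO ≈ 1.35 mg/L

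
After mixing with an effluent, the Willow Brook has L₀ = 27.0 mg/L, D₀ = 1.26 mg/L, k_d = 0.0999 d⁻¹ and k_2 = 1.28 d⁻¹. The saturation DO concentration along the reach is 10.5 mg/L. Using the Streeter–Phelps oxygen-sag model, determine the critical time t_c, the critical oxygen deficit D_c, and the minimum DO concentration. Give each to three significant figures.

t_c ≈ 1.48 d; D_c ≈ 1.82 mg/L; min DO ≈ 8.68 mg/L

t_c = [1/(k_2−k_d)] ln[(k_2/k_d)(1 − D₀(k_2−k_d)/(k_d L₀))]
= [1/(1.28−0.0999)] ln[(1.28/0.0999)(1 − 1.26×1.180/(0.0999×27.0))]
= (1/1.180) ln[12.81 × 0.4487] = 0.8474 × ln(5.750) = 0.8474 × 1.749 = 1.482 d.
D_c = (k_d/k_2) L₀ e^(−k_d t_c) = (0.0999/1.28) × 27.0 × e^(−0.0999×1.482) = 0.07805 × 27.0 × 0.8624 = 1.817 mg/L.
Minimum DO = C_s − D_c = 10.5 − 1.817 = 8.683 mg/L.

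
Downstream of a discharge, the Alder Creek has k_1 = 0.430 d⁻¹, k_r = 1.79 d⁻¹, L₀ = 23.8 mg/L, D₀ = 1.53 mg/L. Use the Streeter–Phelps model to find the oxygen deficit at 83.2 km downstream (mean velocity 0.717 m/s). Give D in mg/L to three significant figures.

D ≈ 3.68 mg/L

Travel time t = x/v = 83.2 km / (0.717 m/s) = 83200 m / 0.717 m/s = 116000 s = 1.343 d.
k_1 L₀/(k_r−k_1) = 0.430×23.8/(1.79−0.430) = 10.23/1.360 = 7.525 mg/L.
e^(−k_1 t) = e^(−0.430×1.343) = 0.5613; e^(−k_r t) = e^(−1.79×1.343) = 0.09035.
D = 7.525 × (0.5613 − 0.09035) + 1.53 × 0.09035 = 3.544 + 0.1382 = 3.682 mg/L.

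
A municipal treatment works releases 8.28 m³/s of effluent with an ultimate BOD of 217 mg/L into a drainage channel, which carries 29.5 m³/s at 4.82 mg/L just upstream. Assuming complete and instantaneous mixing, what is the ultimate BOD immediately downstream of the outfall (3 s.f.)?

Flow-weighted mixing: C = (Q_r C_r + Q_w C_w)/(Q_r + Q_w)
= (29.5×4.82 + 8.28×217)/(29.5 + 8.28) = 1939/37.78 = 51.32 mg/L.

51.3 mg/L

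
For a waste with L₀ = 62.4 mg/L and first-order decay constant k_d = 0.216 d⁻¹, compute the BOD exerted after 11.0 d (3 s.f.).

y_t = L₀(1 − e^(−k_d t)) = 62.4 × (1 − e^(−0.216×11.0))
= 62.4 × (1 − 0.09292) = 62.4 × 0.9071 = 56.60 mg/L.

y ≈ 56.6 mg/L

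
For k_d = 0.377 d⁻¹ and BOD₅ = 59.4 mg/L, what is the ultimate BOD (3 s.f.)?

L₀ ≈ 70.0 mg/L

BOD₅ = L₀(1 − e^(−5k_d)) ⇒ L₀ = BOD₅ / (1 − e^(−5×0.377))
= 59.4 / (1 − 0.1518) = 59.4 / 0.8482 = 70.03 mg/L.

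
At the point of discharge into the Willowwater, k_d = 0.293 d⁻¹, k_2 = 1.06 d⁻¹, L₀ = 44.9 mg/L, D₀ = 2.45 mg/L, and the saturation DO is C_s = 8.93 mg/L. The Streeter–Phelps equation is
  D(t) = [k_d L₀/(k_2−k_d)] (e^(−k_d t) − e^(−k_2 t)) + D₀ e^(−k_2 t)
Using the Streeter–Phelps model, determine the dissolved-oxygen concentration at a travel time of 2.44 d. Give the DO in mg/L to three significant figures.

DO ≈ 1.65 mg/L

k_d L₀/(k_2−k_d) = 0.293×44.9/(1.06−0.293) = 13.16/0.7670 = 17.15 mg/L.
e^(−k_d t) = e^(−0.293×2.440) = 0.4892; e^(−k_2 t) = e^(−1.06×2.440) = 0.07529.
D = 17.15 × (0.4892 − 0.07529) + 2.45 × 0.07529 = 7.100 + 0.1845 = 7.284 mg/L.
DO = C_s − D = 8.93 − 7.284 = 1.646 mg/L.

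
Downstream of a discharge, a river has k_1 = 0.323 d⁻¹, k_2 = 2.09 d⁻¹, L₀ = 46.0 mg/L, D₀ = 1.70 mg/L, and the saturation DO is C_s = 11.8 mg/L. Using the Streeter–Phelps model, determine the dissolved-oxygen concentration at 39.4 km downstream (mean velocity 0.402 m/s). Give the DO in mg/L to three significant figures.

Travel time t = x/v = 39.4 km / (0.402 m/s) = 39400 m / 0.402 m/s = 98010 s = 1.134 d.
k_1 L₀/(k_2−k_1) = 0.323×46.0/(2.09−0.323) = 14.86/1.767 = 8.409 mg/L.
e^(−k_1 t) = e^(−0.323×1.134) = 0.6932; e^(−k_2 t) = e^(−2.09×1.134) = 0.09340.
D = 8.409 × (0.6932 − 0.09340) + 1.70 × 0.09340 = 5.044 + 0.1588 = 5.202 mg/L.
DO = C_s − D = 11.8 − 5.202 = 6.598 mg/L.

DO ≈ 6.60 mg/L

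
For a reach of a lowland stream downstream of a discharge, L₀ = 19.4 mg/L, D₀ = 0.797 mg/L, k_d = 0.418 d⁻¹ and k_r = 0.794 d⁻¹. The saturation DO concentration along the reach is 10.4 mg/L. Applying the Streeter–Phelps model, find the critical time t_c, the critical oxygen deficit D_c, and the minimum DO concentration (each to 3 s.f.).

t_c ≈ 1.61 d; D_c ≈ 5.22 mg/L; min DO ≈ 5.18 mg/L

t_c = [1/(k_r−k_d)] ln[(k_r/k_d)(1 − D₀(k_r−k_d)/(k_d L₀))]
= [1/(0.794−0.418)] ln[(0.794/0.418)(1 − 0.797×0.3760/(0.418×19.4))]
= (1/0.3760) ln[1.900 × 0.9630] = 2.660 × ln(1.829) = 2.660 × 0.6039 = 1.606 d.
D_c = (k_d/k_r) L₀ e^(−k_d t_c) = (0.418/0.794) × 19.4 × e^(−0.418×1.606) = 0.5264 × 19.4 × 0.5110 = 5.219 mg/L.
Minimum DO = C_s − D_c = 10.4 − 5.219 = 5.181 mg/L.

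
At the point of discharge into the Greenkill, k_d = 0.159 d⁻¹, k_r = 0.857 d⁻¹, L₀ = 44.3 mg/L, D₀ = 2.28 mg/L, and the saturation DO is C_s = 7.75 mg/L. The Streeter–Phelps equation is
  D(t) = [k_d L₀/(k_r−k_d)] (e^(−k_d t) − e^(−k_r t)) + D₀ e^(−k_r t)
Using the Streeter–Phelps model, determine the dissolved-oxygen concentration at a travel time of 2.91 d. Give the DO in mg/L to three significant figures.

k_d L₀/(k_r−k_d) = 0.159×44.3/(0.857−0.159) = 7.044/0.6980 = 10.09 mg/L.
e^(−k_d t) = e^(−0.159×2.910) = 0.6296; e^(−k_r t) = e^(−0.857×2.910) = 0.08259.
D = 10.09 × (0.6296 − 0.08259) + 2.28 × 0.08259 = 5.520 + 0.1883 = 5.708 mg/L.
DO = C_s − D = 7.75 − 5.708 = 2.042 mg/L.

DO ≈ 2.04 mg/L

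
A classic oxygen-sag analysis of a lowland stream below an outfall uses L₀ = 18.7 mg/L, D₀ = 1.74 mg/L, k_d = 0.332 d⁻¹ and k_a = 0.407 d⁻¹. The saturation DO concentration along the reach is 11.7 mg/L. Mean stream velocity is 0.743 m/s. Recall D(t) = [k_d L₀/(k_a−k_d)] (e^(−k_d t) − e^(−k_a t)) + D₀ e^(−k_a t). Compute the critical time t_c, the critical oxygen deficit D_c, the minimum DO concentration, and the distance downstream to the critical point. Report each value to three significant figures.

t_c ≈ 2.43 d; D_c ≈ 6.80 mg/L; min DO ≈ 4.90 mg/L; x_c ≈ 156 km

At the critical point dD/dt = 0, so k_d L₀ e^(−k_d t) = k_a D. Substituting D(t) from the Streeter–Phelps equation and solving for t gives
t_c = ln[(k_a/k_d)(1 − D₀(k_a−k_d)/(k_d L₀))] / (k_a−k_d).
Here k_a−k_d = 0.07500 d⁻¹ and 1 − D₀(k_a−k_d)/(k_d L₀) = 1 − 1.74×0.07500/(0.332×18.7) = 0.9790, so
t_c = ln(1.226 × 0.9790) / 0.07500 = 0.1824 / 0.07500 = 2.432 d.
L(t_c) = L₀ e^(−k_d t_c) = 18.7 × 0.4459 = 8.339 mg/L, and at the critical point k_a D_c = k_d L, so D_c = (0.332/0.407) × 8.339 = 6.802 mg/L.
Minimum DO = C_s − D_c = 11.7 − 6.802 = 4.898 mg/L.
x_c = v t_c = 0.743 m/s × 2.432 d × 86400 s/d = 156200 m ≈ 156 km.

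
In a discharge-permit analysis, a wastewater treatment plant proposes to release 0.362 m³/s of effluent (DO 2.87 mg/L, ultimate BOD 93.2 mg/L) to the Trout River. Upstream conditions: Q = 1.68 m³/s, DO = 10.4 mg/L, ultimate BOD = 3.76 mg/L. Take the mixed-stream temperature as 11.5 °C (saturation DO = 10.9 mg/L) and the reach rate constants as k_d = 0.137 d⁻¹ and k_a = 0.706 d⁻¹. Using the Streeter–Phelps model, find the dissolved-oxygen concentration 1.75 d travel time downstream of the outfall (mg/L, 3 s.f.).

DO ≈ 8.02 mg/L

Mixed DO = (1.68×10.4 + 0.362×2.87)/(1.68+0.362) = 18.51/2.042 = 9.065 mg/L.
Mixed L₀ = (1.68×3.76 + 0.362×93.2)/(2.042) = 40.06/2.042 = 19.62 mg/L.
Initial deficit D₀ = C_s − DO₀ = 10.9 − 9.065 = 1.835 mg/L.
D(1.75) = [0.137×19.62/(0.706−0.137)](e^(−0.137×1.75) − e^(−0.706×1.75)) + 1.835 e^(−0.706×1.75)
= 4.723 × (0.7868 − 0.2907) + 1.835 × 0.2907 = 2.877 mg/L.
DO = 10.9 − 2.877 = 8.023 mg/L.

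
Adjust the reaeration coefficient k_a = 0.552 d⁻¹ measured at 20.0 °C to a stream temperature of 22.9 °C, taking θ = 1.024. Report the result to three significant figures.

k_a(T₂) = k_a(T₁) · θ^(T₂−T₁) = 0.552 × 1.024^(22.9−20.0)
= 0.552 × 1.024^2.90 = 0.552 × 1.071 = 0.5913 d⁻¹.

k_a ≈ 0.591 d⁻¹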